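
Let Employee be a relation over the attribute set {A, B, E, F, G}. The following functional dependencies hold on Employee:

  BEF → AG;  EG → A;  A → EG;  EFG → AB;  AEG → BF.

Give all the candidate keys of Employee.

A, EG, BEF

{A}⁺: A→EG adds E, G; AEG→BF adds B, F → {A, B, E, F, G}.
{E, G}⁺: EG→A adds A; AEG→BF adds B, F → {A, B, E, F, G}. Minimal: {G}⁺ = {G}; {E}⁺ = {E} — none reach the full schema.
{B, E, F}⁺: BEF→AG adds A, G → {A, B, E, F, G}. Minimal: {E, F}⁺ = {E, F}; {B, F}⁺ = {B, F}; {B, E}⁺ = {B, E} — none reach the full schema.
Any other superkey contains one of these as a subset, so there are no further candidate keys.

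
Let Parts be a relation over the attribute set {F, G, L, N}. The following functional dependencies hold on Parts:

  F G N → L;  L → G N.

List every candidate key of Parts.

Attribute F never appears on the right-hand side of any dependency, so F must belong to every candidate key.
{F}⁺ = {F}, which is not all of the schema, so we must add further attributes.
{F, L}⁺: L→GN adds G, N → {F, G, L, N}. Minimal: {L}⁺ = {G, L, N}; {F}⁺ = {F} — none reach the full schema.
{F, G, N}⁺: FGN→L adds L → {F, G, L, N}. Minimal: {G, N}⁺ = {G, N}; {F, N}⁺ = {F, N}; {F, G}⁺ = {F, G} — none reach the full schema.
Any other superkey contains one of these as a subset, so there are no further candidate keys.

{F, L}, {F, G, N}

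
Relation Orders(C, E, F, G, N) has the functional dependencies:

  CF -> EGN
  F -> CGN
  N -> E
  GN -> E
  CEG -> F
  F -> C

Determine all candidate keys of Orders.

{F}⁺: F→CGN adds C, G, N; N→E adds E → {C, E, F, G, N}.
{C, E, G}⁺: CEG→F adds F; CF→EGN adds N → {C, E, F, G, N}. Minimal: {E, G}⁺ = {E, G}; {C, G}⁺ = {C, G}; {C, E}⁺ = {C, E} — none reach the full schema.
{C, G, N}⁺: N→E adds E; CEG→F adds F → {C, E, F, G, N}. Minimal: {G, N}⁺ = {E, G, N}; {C, N}⁺ = {C, E, N}; {C, G}⁺ = {C, G} — none reach the full schema.
Any other superkey contains one of these as a subset, so there are no further candidate keys.

{F}, {C, E, G}, {C, G, N}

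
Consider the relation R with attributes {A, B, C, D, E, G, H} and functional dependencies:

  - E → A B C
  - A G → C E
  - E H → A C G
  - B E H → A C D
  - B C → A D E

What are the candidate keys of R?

(E, H), (A, G, H), (B, C, H)

Attribute H never appears on the right-hand side of any dependency, so H must belong to every candidate key.
{H}⁺ = {H}, which is not all of the schema, so we must add further attributes.
{E, H}⁺: E→ABC adds A, B, C; EH→ACG adds G; BEH→ACD adds D → {A, B, C, D, E, G, H}. Minimal: {H}⁺ = {H}; {E}⁺ = {A, B, C, D, E} — none reach the full schema.
{A, G, H}⁺: AG→CE adds C, E; E→ABC adds B; BEH→ACD adds D → {A, B, C, D, E, G, H}. Minimal: {G, H}⁺ = {G, H}; {A, H}⁺ = {A, H}; {A, G}⁺ = {A, B, C, D, E, G} — none reach the full schema.
{B, C, H}⁺: BC→ADE adds A, D, E; EH→ACG adds G → {A, B, C, D, E, G, H}. Minimal: {C, H}⁺ = {C, H}; {B, H}⁺ = {B, H}; {B, C}⁺ = {A, B, C, D, E} — none reach the full schema.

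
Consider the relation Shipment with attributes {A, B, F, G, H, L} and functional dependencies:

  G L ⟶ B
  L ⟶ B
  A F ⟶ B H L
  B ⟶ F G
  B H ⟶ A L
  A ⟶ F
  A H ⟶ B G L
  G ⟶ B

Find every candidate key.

{A}⁺: A→F adds F; AF→BHL adds B, H, L; B→FG adds G → {A, B, F, G, H, L}.
{B, H}⁺: B→FG adds F, G; BH→AL adds A, L → {A, B, F, G, H, L}.
{G, H}⁺: G→B adds B; B→FG adds F; BH→AL adds A, L → {A, B, F, G, H, L}.
{H, L}⁺: L→B adds B; B→FG adds F, G; BH→AL adds A → {A, B, F, G, H, L}.
Any other superkey contains one of these as a subset, so there are no further candidate keys.

(A), (B, H), (G, H), (H, L)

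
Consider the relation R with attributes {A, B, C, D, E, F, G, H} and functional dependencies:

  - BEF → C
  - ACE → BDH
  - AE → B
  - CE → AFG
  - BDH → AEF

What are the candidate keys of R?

{C, E}⁺: CE→AFG adds A, F, G; ACE→BDH adds B, D, H → {A, B, C, D, E, F, G, H}. Minimal: {E}⁺ = {E}; {C}⁺ = {C} — none reach the full schema.
{A, E, F}⁺: AE→B adds B; BEF→C adds C; ACE→BDH adds D, H; CE→AFG adds G → {A, B, C, D, E, F, G, H}. Minimal: {E, F}⁺ = {E, F}; {A, F}⁺ = {A, F}; {A, E}⁺ = {A, B, E} — none reach the full schema.
{B, D, H}⁺: BDH→AEF adds A, E, F; BEF→C adds C; CE→AFG adds G → {A, B, C, D, E, F, G, H}. Minimal: {D, H}⁺ = {D, H}; {B, H}⁺ = {B, H}; {B, D}⁺ = {B, D} — none reach the full schema.
{B, E, F}⁺: BEF→C adds C; CE→AFG adds A, G; ACE→BDH adds D, H → {A, B, C, D, E, F, G, H}. Minimal: {E, F}⁺ = {E, F}; {B, F}⁺ = {B, F}; {B, E}⁺ = {B, E} — none reach the full schema.
{A, D, E, H}⁺: AE→B adds B; BDH→AEF adds F; BEF→C adds C; CE→AFG adds G → {A, B, C, D, E, F, G, H}. Minimal: {D, E, H}⁺ = {D, E, H}; {A, E, H}⁺ = {A, B, E, H}; {A, D, H}⁺ = {A, D, H}; … — none reach the full schema.

(C, E); (A, E, F); (B, D, H); (B, E, F); (A, D, E, H)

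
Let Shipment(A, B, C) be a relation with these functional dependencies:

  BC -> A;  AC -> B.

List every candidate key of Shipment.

Attribute C never appears on the right-hand side of any dependency, so C must belong to every candidate key.
{C}⁺ = {C}, which is not all of the schema, so we must add further attributes.
{A, C}⁺: AC→B adds B → {A, B, C}. Minimal: {C}⁺ = {C}; {A}⁺ = {A} — none reach the full schema.
{B, C}⁺: BC→A adds A → {A, B, C}. Minimal: {C}⁺ = {C}; {B}⁺ = {B} — none reach the full schema.
Any other superkey contains one of these as a subset, so there are no further candidate keys.

{A, C}, {B, C}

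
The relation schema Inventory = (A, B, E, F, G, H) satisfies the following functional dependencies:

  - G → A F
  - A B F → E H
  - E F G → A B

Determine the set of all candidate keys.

BG, EG

Attribute G never appears on the right-hand side of any dependency, so G must belong to every candidate key.
{G}⁺ = {A, F, G}, which is not all of the schema, so we must add further attributes.
{B, G}⁺: G→AF adds A, F; ABF→EH adds E, H → {A, B, E, F, G, H}. Minimal: {G}⁺ = {A, F, G}; {B}⁺ = {B} — none reach the full schema.
{E, G}⁺: G→AF adds A, F; EFG→AB adds B; ABF→EH adds H → {A, B, E, F, G, H}. Minimal: {G}⁺ = {A, F, G}; {E}⁺ = {E} — none reach the full schema.
Any other superkey contains one of these as a subset, so there are no further candidate keys.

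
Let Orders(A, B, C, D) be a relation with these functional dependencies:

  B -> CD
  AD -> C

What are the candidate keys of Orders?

Attributes A, B never appear on any right-hand side, so every candidate key must contain {A, B}.
{A, B}⁺ = {A, B, C, D}, which is all of the schema, so {A, B} is the only candidate key.

{A, B}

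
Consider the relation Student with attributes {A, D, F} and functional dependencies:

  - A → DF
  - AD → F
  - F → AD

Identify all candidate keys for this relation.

A, F

{A}⁺: A→DF adds D, F → {A, D, F}.
{F}⁺: F→AD adds A, D → {A, D, F}.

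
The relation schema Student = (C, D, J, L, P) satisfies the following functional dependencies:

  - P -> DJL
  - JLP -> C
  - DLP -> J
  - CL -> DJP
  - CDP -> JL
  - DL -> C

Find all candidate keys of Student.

P, CL, DL

{P}⁺: P→DJL adds D, J, L; JLP→C adds C → {C, D, J, L, P}.
{C, L}⁺: CL→DJP adds D, J, P → {C, D, J, L, P}.
{D, L}⁺: DL→C adds C; CL→DJP adds J, P → {C, D, J, L, P}.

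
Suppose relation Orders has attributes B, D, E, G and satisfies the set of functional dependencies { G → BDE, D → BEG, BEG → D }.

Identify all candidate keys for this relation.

D, G

{D}⁺: D→BEG adds B, E, G → {B, D, E, G}.
{G}⁺: G→BDE adds B, D, E → {B, D, E, G}.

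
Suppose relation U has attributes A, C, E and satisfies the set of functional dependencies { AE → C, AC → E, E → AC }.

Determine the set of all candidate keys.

{E}⁺: E→AC adds A, C → {A, C, E}.
{A, C}⁺: AC→E adds E → {A, C, E}. Minimal: {C}⁺ = {C}; {A}⁺ = {A} — none reach the full schema.
Any other superkey contains one of these as a subset, so there are no further candidate keys.

E; AC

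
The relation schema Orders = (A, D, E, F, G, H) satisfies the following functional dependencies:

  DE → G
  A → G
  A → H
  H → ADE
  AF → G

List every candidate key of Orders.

AF, FH

Attribute F never appears on the right-hand side of any dependency, so F must belong to every candidate key.
{F}⁺ = {F}, which is not all of the schema, so we must add further attributes.
{A, F}⁺: A→G adds G; A→H adds H; H→ADE adds D, E → {A, D, E, F, G, H}. Minimal: {F}⁺ = {F}; {A}⁺ = {A, D, E, G, H} — none reach the full schema.
{F, H}⁺: H→ADE adds A, D, E; AF→G adds G → {A, D, E, F, G, H}. Minimal: {H}⁺ = {A, D, E, G, H}; {F}⁺ = {F} — none reach the full schema.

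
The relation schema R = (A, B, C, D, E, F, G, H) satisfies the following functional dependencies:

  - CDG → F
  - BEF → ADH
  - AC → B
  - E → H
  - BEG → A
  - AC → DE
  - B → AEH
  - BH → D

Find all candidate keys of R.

Attributes C, G never appear on any right-hand side, so every candidate key must contain {C, G}.
{C, G}⁺ = {C, G}, which is not all of the schema, so we must add further attributes.
{A, C, G}⁺: AC→B adds B; AC→DE adds D, E; B→AEH adds H; CDG→F adds F → {A, B, C, D, E, F, G, H}. Minimal: {C, G}⁺ = {C, G}; {A, G}⁺ = {A, G}; {A, C}⁺ = {A, B, C, D, E, H} — none reach the full schema.
{B, C, G}⁺: B→AEH adds A, E, H; BH→D adds D; CDG→F adds F → {A, B, C, D, E, F, G, H}. Minimal: {C, G}⁺ = {C, G}; {B, G}⁺ = {A, B, D, E, G, H}; {B, C}⁺ = {A, B, C, D, E, H} — none reach the full schema.

{A, C, G}, {B, C, G}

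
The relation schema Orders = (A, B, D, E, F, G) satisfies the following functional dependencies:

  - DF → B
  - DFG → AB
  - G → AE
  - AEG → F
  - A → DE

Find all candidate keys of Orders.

G

Attribute G never appears on the right-hand side of any dependency, so G must belong to every candidate key.
{G}⁺ = {A, B, D, E, F, G}, which is all of the schema, so {G} is the only candidate key.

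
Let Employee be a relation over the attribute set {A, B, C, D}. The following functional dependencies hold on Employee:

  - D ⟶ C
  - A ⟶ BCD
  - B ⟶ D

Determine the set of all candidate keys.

Attribute A never appears on the right-hand side of any dependency, so A must belong to every candidate key.
{A}⁺ = {A, B, C, D}, which is all of the schema, so {A} is the only candidate key.

{A}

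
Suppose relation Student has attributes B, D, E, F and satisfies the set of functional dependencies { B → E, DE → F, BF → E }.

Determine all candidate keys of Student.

{B, D}⁺: B→E adds E; DE→F adds F → {B, D, E, F}. Minimal: {D}⁺ = {D}; {B}⁺ = {B, E} — none reach the full schema.
No other minimal superkey exists.

{B, D}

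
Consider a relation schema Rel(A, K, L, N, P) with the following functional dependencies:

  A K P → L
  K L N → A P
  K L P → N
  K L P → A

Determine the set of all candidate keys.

AKP, KLN, KLP

Attribute K never appears on the right-hand side of any dependency, so K must belong to every candidate key.
{K}⁺ = {K}, which is not all of the schema, so we must add further attributes.
{A, K, P}⁺: AKP→L adds L; KLP→N adds N → {A, K, L, N, P}.
{K, L, N}⁺: KLN→AP adds A, P → {A, K, L, N, P}.
{K, L, P}⁺: KLP→N adds N; KLP→A adds A → {A, K, L, N, P}.
Any other superkey contains one of these as a subset, so there are no further candidate keys.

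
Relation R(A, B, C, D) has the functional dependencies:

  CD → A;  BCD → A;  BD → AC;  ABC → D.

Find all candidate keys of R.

{B, D}⁺: BD→AC adds A, C → {A, B, C, D}. Minimal: {D}⁺ = {D}; {B}⁺ = {B} — none reach the full schema.
{A, B, C}⁺: ABC→D adds D → {A, B, C, D}. Minimal: {B, C}⁺ = {B, C}; {A, C}⁺ = {A, C}; {A, B}⁺ = {A, B} — none reach the full schema.
Any other superkey contains one of these as a subset, so there are no further candidate keys.

{B, D}; {A, B, C}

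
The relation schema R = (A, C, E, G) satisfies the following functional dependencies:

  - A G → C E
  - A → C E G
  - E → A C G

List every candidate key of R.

(A), (E)

{A}⁺: A→CEG adds C, E, G → {A, C, E, G}.
{E}⁺: E→ACG adds A, C, G → {A, C, E, G}.
Any other superkey contains one of these as a subset, so there are no further candidate keys.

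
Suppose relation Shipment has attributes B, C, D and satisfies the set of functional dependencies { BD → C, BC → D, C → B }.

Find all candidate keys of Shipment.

{C}; {B, D}

{C}⁺: C→B adds B; BC→D adds D → {B, C, D}.
{B, D}⁺: BD→C adds C → {B, C, D}. Minimal: {D}⁺ = {D}; {B}⁺ = {B} — none reach the full schema.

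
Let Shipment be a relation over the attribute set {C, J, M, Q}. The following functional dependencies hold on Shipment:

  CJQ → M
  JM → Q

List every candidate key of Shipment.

{C, J, M}⁺: JM→Q adds Q → {C, J, M, Q}. Minimal: {J, M}⁺ = {J, M, Q}; {C, M}⁺ = {C, M}; {C, J}⁺ = {C, J} — none reach the full schema.
{C, J, Q}⁺: CJQ→M adds M → {C, J, M, Q}. Minimal: {J, Q}⁺ = {J, Q}; {C, Q}⁺ = {C, Q}; {C, J}⁺ = {C, J} — none reach the full schema.

CJM, CJQ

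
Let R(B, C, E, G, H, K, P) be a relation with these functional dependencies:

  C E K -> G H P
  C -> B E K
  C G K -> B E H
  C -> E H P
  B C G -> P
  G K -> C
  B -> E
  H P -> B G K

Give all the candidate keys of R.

{C}⁺: C→BEK adds B, E, K; C→EHP adds H, P; HP→BGK adds G → {B, C, E, G, H, K, P}.
{G, K}⁺: GK→C adds C; C→BEK adds B, E; CGK→BEH adds H; C→EHP adds P → {B, C, E, G, H, K, P}. Minimal: {K}⁺ = {K}; {G}⁺ = {G} — none reach the full schema.
{H, P}⁺: HP→BGK adds B, G, K; GK→C adds C; B→E adds E → {B, C, E, G, H, K, P}. Minimal: {P}⁺ = {P}; {H}⁺ = {H} — none reach the full schema.

{C}, {G, K}, {H, P}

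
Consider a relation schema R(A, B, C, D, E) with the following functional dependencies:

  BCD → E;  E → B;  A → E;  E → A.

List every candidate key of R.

Attributes C, D never appear on any right-hand side, so every candidate key must contain {C, D}.
{C, D}⁺ = {C, D}, which is not all of the schema, so we must add further attributes.
{A, C, D}⁺: A→E adds E; E→B adds B → {A, B, C, D, E}. Minimal: {C, D}⁺ = {C, D}; {A, D}⁺ = {A, B, D, E}; {A, C}⁺ = {A, B, C, E} — none reach the full schema.
{B, C, D}⁺: BCD→E adds E; E→A adds A → {A, B, C, D, E}. Minimal: {C, D}⁺ = {C, D}; {B, D}⁺ = {B, D}; {B, C}⁺ = {B, C} — none reach the full schema.
{C, D, E}⁺: E→B adds B; E→A adds A → {A, B, C, D, E}. Minimal: {D, E}⁺ = {A, B, D, E}; {C, E}⁺ = {A, B, C, E}; {C, D}⁺ = {C, D} — none reach the full schema.

{A, C, D}, {B, C, D}, {C, D, E}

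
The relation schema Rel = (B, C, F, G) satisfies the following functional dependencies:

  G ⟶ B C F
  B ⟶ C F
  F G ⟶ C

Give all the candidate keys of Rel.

(G)

Attribute G never appears on the right-hand side of any dependency, so G must belong to every candidate key.
{G}⁺ = {B, C, F, G}, which is all of the schema, so {G} is the only candidate key.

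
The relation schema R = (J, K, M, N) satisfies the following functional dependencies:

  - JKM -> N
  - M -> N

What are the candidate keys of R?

{J, K, M}

Attributes J, K, M never appear on any right-hand side, so every candidate key must contain {J, K, M}.
{J, K, M}⁺ = {J, K, M, N}, which is all of the schema, so {J, K, M} is the only candidate key.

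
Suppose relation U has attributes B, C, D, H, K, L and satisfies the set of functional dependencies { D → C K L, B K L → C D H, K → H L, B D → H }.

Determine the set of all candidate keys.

BD, BK

Attribute B never appears on the right-hand side of any dependency, so B must belong to every candidate key.
{B}⁺ = {B}, which is not all of the schema, so we must add further attributes.
{B, D}⁺: D→CKL adds C, K, L; BKL→CDH adds H → {B, C, D, H, K, L}.
{B, K}⁺: K→HL adds H, L; BKL→CDH adds C, D → {B, C, D, H, K, L}.
Any other superkey contains one of these as a subset, so there are no further candidate keys.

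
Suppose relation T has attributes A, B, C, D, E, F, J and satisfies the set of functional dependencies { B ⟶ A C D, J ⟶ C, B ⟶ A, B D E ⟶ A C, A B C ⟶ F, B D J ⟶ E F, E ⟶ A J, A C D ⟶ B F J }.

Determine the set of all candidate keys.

(B), (D, E), (A, C, D), (A, D, J)

{B}⁺: B→ACD adds A, C, D; ABC→F adds F; ACD→BFJ adds J; BDJ→EF adds E → {A, B, C, D, E, F, J}.
{D, E}⁺: E→AJ adds A, J; J→C adds C; ACD→BFJ adds B, F → {A, B, C, D, E, F, J}.
{A, C, D}⁺: ACD→BFJ adds B, F, J; BDJ→EF adds E → {A, B, C, D, E, F, J}.
{A, D, J}⁺: J→C adds C; ACD→BFJ adds B, F; BDJ→EF adds E → {A, B, C, D, E, F, J}.
Any other superkey contains one of these as a subset, so there are no further candidate keys.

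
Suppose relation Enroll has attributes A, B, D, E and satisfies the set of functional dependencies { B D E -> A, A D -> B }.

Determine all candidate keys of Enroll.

{A, D, E}; {B, D, E}

Attributes D, E never appear on any right-hand side, so every candidate key must contain {D, E}.
{D, E}⁺ = {D, E}, which is not all of the schema, so we must add further attributes.
{A, D, E}⁺: AD→B adds B → {A, B, D, E}. Minimal: {D, E}⁺ = {D, E}; {A, E}⁺ = {A, E}; {A, D}⁺ = {A, B, D} — none reach the full schema.
{B, D, E}⁺: BDE→A adds A → {A, B, D, E}. Minimal: {D, E}⁺ = {D, E}; {B, E}⁺ = {B, E}; {B, D}⁺ = {B, D} — none reach the full schema.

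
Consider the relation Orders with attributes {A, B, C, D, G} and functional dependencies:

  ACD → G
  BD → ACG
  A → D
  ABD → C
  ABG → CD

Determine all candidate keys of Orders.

Attribute B never appears on the right-hand side of any dependency, so B must belong to every candidate key.
{B}⁺ = {B}, which is not all of the schema, so we must add further attributes.
{A, B}⁺: A→D adds D; ABD→C adds C; ACD→G adds G → {A, B, C, D, G}. Minimal: {B}⁺ = {B}; {A}⁺ = {A, D} — none reach the full schema.
{B, D}⁺: BD→ACG adds A, C, G → {A, B, C, D, G}. Minimal: {D}⁺ = {D}; {B}⁺ = {B} — none reach the full schema.
Any other superkey contains one of these as a subset, so there are no further candidate keys.

(A, B), (B, D)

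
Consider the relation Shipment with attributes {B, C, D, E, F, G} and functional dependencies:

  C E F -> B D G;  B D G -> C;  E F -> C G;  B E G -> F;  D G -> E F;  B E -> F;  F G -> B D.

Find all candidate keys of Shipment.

{B, E}, {D, G}, {E, F}, {F, G}

{B, E}⁺: BE→F adds F; EF→CG adds C, G; FG→BD adds D → {B, C, D, E, F, G}. Minimal: {E}⁺ = {E}; {B}⁺ = {B} — none reach the full schema.
{D, G}⁺: DG→EF adds E, F; FG→BD adds B; BDG→C adds C → {B, C, D, E, F, G}. Minimal: {G}⁺ = {G}; {D}⁺ = {D} — none reach the full schema.
{E, F}⁺: EF→CG adds C, G; FG→BD adds B, D → {B, C, D, E, F, G}. Minimal: {F}⁺ = {F}; {E}⁺ = {E} — none reach the full schema.
{F, G}⁺: FG→BD adds B, D; BDG→C adds C; DG→EF adds E → {B, C, D, E, F, G}. Minimal: {G}⁺ = {G}; {F}⁺ = {F} — none reach the full schema.
Any other superkey contains one of these as a subset, so there are no further candidate keys.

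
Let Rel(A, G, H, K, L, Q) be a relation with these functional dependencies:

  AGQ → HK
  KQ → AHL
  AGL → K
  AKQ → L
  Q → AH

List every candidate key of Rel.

{G, Q}

Attributes G, Q never appear on any right-hand side, so every candidate key must contain {G, Q}.
{G, Q}⁺ = {A, G, H, K, L, Q}, which is all of the schema, so {G, Q} is the only candidate key.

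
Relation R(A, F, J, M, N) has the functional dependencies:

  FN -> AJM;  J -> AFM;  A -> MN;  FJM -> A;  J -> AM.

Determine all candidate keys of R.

J, AF, FN

{J}⁺: J→AFM adds A, F, M; A→MN adds N → {A, F, J, M, N}.
{A, F}⁺: A→MN adds M, N; FN→AJM adds J → {A, F, J, M, N}. Minimal: {F}⁺ = {F}; {A}⁺ = {A, M, N} — none reach the full schema.
{F, N}⁺: FN→AJM adds A, J, M → {A, F, J, M, N}. Minimal: {N}⁺ = {N}; {F}⁺ = {F} — none reach the full schema.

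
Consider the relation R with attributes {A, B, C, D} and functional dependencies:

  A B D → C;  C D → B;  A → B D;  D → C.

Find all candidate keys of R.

Attribute A never appears on the right-hand side of any dependency, so A must belong to every candidate key.
{A}⁺ = {A, B, C, D}, which is all of the schema, so {A} is the only candidate key.

{A}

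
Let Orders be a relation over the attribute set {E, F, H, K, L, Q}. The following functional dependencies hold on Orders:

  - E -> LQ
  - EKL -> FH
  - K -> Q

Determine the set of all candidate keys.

Attributes E, K never appear on any right-hand side, so every candidate key must contain {E, K}.
{E, K}⁺ = {E, F, H, K, L, Q}, which is all of the schema, so {E, K} is the only candidate key.

(E, K)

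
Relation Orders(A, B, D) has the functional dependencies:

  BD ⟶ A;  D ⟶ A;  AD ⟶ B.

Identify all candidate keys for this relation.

Attribute D never appears on the right-hand side of any dependency, so D must belong to every candidate key.
{D}⁺ = {A, B, D}, which is all of the schema, so {D} is the only candidate key.

{D}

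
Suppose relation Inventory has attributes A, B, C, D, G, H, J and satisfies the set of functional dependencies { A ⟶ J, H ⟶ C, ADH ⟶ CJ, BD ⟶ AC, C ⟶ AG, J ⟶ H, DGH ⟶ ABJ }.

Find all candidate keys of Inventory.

Attribute D never appears on the right-hand side of any dependency, so D must belong to every candidate key.
{D}⁺ = {D}, which is not all of the schema, so we must add further attributes.
{A, D}⁺: A→J adds J; J→H adds H; H→C adds C; C→AG adds G; DGH→ABJ adds B → {A, B, C, D, G, H, J}.
{B, D}⁺: BD→AC adds A, C; C→AG adds G; A→J adds J; J→H adds H → {A, B, C, D, G, H, J}.
{C, D}⁺: C→AG adds A, G; A→J adds J; J→H adds H; DGH→ABJ adds B → {A, B, C, D, G, H, J}.
{D, H}⁺: H→C adds C; C→AG adds A, G; DGH→ABJ adds B, J → {A, B, C, D, G, H, J}.
{D, J}⁺: J→H adds H; H→C adds C; C→AG adds A, G; DGH→ABJ adds B → {A, B, C, D, G, H, J}.

(A, D), (B, D), (C, D), (D, H), (D, J)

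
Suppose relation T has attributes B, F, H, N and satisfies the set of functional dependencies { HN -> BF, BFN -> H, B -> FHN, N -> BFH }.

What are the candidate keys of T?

{B}, {N}

{B}⁺: B→FHN adds F, H, N → {B, F, H, N}.
{N}⁺: N→BFH adds B, F, H → {B, F, H, N}.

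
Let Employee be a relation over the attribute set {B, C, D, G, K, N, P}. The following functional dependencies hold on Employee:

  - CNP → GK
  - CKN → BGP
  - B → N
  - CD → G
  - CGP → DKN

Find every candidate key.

Attribute C never appears on the right-hand side of any dependency, so C must belong to every candidate key.
{C}⁺ = {C}, which is not all of the schema, so we must add further attributes.
{B, C, K}⁺: B→N adds N; CKN→BGP adds G, P; CGP→DKN adds D → {B, C, D, G, K, N, P}. Minimal: {C, K}⁺ = {C, K}; {B, K}⁺ = {B, K, N}; {B, C}⁺ = {B, C, N} — none reach the full schema.
{B, C, P}⁺: B→N adds N; CNP→GK adds G, K; CGP→DKN adds D → {B, C, D, G, K, N, P}. Minimal: {C, P}⁺ = {C, P}; {B, P}⁺ = {B, N, P}; {B, C}⁺ = {B, C, N} — none reach the full schema.
{C, D, P}⁺: CD→G adds G; CGP→DKN adds K, N; CKN→BGP adds B → {B, C, D, G, K, N, P}. Minimal: {D, P}⁺ = {D, P}; {C, P}⁺ = {C, P}; {C, D}⁺ = {C, D, G} — none reach the full schema.
{C, G, P}⁺: CGP→DKN adds D, K, N; CKN→BGP adds B → {B, C, D, G, K, N, P}. Minimal: {G, P}⁺ = {G, P}; {C, P}⁺ = {C, P}; {C, G}⁺ = {C, G} — none reach the full schema.
{C, K, N}⁺: CKN→BGP adds B, G, P; CGP→DKN adds D → {B, C, D, G, K, N, P}. Minimal: {K, N}⁺ = {K, N}; {C, N}⁺ = {C, N}; {C, K}⁺ = {C, K} — none reach the full schema.
{C, N, P}⁺: CNP→GK adds G, K; CKN→BGP adds B; CGP→DKN adds D → {B, C, D, G, K, N, P}. Minimal: {N, P}⁺ = {N, P}; {C, P}⁺ = {C, P}; {C, N}⁺ = {C, N} — none reach the full schema.
Any other superkey contains one of these as a subset, so there are no further candidate keys.

(B, C, K), (B, C, P), (C, D, P), (C, G, P), (C, K, N), (C, N, P)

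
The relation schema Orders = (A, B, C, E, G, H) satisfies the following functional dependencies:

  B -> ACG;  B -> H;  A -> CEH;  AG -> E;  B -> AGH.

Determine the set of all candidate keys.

{B}⁺: B→ACG adds A, C, G; B→H adds H; A→CEH adds E → {A, B, C, E, G, H}.
No other minimal superkey exists.

{B}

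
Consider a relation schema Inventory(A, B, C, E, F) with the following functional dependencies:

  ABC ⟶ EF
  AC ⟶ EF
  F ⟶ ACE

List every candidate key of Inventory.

Attribute B never appears on the right-hand side of any dependency, so B must belong to every candidate key.
{B}⁺ = {B}, which is not all of the schema, so we must add further attributes.
{B, F}⁺: F→ACE adds A, C, E → {A, B, C, E, F}. Minimal: {F}⁺ = {A, C, E, F}; {B}⁺ = {B} — none reach the full schema.
{A, B, C}⁺: ABC→EF adds E, F → {A, B, C, E, F}. Minimal: {B, C}⁺ = {B, C}; {A, C}⁺ = {A, C, E, F}; {A, B}⁺ = {A, B} — none reach the full schema.
Any other superkey contains one of these as a subset, so there are no further candidate keys.

(B, F), (A, B, C)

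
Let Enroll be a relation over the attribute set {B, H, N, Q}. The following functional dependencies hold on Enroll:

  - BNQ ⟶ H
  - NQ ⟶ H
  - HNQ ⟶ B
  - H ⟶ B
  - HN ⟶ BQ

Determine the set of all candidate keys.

Attribute N never appears on the right-hand side of any dependency, so N must belong to every candidate key.
{N}⁺ = {N}, which is not all of the schema, so we must add further attributes.
{H, N}⁺: H→B adds B; HN→BQ adds Q → {B, H, N, Q}. Minimal: {N}⁺ = {N}; {H}⁺ = {B, H} — none reach the full schema.
{N, Q}⁺: NQ→H adds H; HNQ→B adds B → {B, H, N, Q}. Minimal: {Q}⁺ = {Q}; {N}⁺ = {N} — none reach the full schema.

HN; NQ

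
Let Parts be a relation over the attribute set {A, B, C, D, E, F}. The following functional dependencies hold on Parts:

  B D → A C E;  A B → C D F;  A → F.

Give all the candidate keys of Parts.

{A, B}⁺: AB→CDF adds C, D, F; BD→ACE adds E → {A, B, C, D, E, F}. Minimal: {B}⁺ = {B}; {A}⁺ = {A, F} — none reach the full schema.
{B, D}⁺: BD→ACE adds A, C, E; AB→CDF adds F → {A, B, C, D, E, F}. Minimal: {D}⁺ = {D}; {B}⁺ = {B} — none reach the full schema.

{A, B}; {B, D}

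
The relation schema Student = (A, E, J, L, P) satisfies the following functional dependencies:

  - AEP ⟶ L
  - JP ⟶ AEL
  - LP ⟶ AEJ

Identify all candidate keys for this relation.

Attribute P never appears on the right-hand side of any dependency, so P must belong to every candidate key.
{P}⁺ = {P}, which is not all of the schema, so we must add further attributes.
{J, P}⁺: JP→AEL adds A, E, L → {A, E, J, L, P}. Minimal: {P}⁺ = {P}; {J}⁺ = {J} — none reach the full schema.
{L, P}⁺: LP→AEJ adds A, E, J → {A, E, J, L, P}. Minimal: {P}⁺ = {P}; {L}⁺ = {L} — none reach the full schema.
{A, E, P}⁺: AEP→L adds L; LP→AEJ adds J → {A, E, J, L, P}. Minimal: {E, P}⁺ = {E, P}; {A, P}⁺ = {A, P}; {A, E}⁺ = {A, E} — none reach the full schema.

JP, LP, AEP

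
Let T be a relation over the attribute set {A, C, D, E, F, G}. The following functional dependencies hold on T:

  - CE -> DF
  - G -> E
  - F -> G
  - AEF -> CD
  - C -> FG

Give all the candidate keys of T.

Attribute A never appears on the right-hand side of any dependency, so A must belong to every candidate key.
{A}⁺ = {A}, which is not all of the schema, so we must add further attributes.
{A, C}⁺: C→FG adds F, G; G→E adds E; AEF→CD adds D → {A, C, D, E, F, G}. Minimal: {C}⁺ = {C, D, E, F, G}; {A}⁺ = {A} — none reach the full schema.
{A, F}⁺: F→G adds G; G→E adds E; AEF→CD adds C, D → {A, C, D, E, F, G}. Minimal: {F}⁺ = {E, F, G}; {A}⁺ = {A} — none reach the full schema.

(A, C), (A, F)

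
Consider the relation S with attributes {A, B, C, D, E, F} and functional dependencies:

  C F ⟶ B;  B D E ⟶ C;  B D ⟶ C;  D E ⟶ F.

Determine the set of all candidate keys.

{A, B, D, E}, {A, C, D, E}

Attributes A, D, E never appear on any right-hand side, so every candidate key must contain {A, D, E}.
{A, D, E}⁺ = {A, D, E, F}, which is not all of the schema, so we must add further attributes.
{A, B, D, E}⁺: BDE→C adds C; DE→F adds F → {A, B, C, D, E, F}. Minimal: {B, D, E}⁺ = {B, C, D, E, F}; {A, D, E}⁺ = {A, D, E, F}; {A, B, E}⁺ = {A, B, E}; … — none reach the full schema.
{A, C, D, E}⁺: DE→F adds F; CF→B adds B → {A, B, C, D, E, F}. Minimal: {C, D, E}⁺ = {B, C, D, E, F}; {A, D, E}⁺ = {A, D, E, F}; {A, C, E}⁺ = {A, C, E}; … — none reach the full schema.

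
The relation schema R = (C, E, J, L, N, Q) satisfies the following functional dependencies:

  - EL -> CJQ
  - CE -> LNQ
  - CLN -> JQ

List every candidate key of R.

{C, E}; {E, L}

Attribute E never appears on the right-hand side of any dependency, so E must belong to every candidate key.
{E}⁺ = {E}, which is not all of the schema, so we must add further attributes.
{C, E}⁺: CE→LNQ adds L, N, Q; CLN→JQ adds J → {C, E, J, L, N, Q}. Minimal: {E}⁺ = {E}; {C}⁺ = {C} — none reach the full schema.
{E, L}⁺: EL→CJQ adds C, J, Q; CE→LNQ adds N → {C, E, J, L, N, Q}. Minimal: {L}⁺ = {L}; {E}⁺ = {E} — none reach the full schema.
Any other superkey contains one of these as a subset, so there are no further candidate keys.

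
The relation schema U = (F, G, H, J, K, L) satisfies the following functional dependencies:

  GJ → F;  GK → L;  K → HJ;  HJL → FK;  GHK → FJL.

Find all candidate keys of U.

{G, K}, {G, H, J, L}

Attribute G never appears on the right-hand side of any dependency, so G must belong to every candidate key.
{G}⁺ = {G}, which is not all of the schema, so we must add further attributes.
{G, K}⁺: GK→L adds L; K→HJ adds H, J; HJL→FK adds F → {F, G, H, J, K, L}. Minimal: {K}⁺ = {H, J, K}; {G}⁺ = {G} — none reach the full schema.
{G, H, J, L}⁺: GJ→F adds F; HJL→FK adds K → {F, G, H, J, K, L}. Minimal: {H, J, L}⁺ = {F, H, J, K, L}; {G, J, L}⁺ = {F, G, J, L}; {G, H, L}⁺ = {G, H, L}; … — none reach the full schema.
Any other superkey contains one of these as a subset, so there are no further candidate keys.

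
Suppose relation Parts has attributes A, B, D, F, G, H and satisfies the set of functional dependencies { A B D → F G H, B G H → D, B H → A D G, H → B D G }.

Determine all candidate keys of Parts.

{H}⁺: H→BDG adds B, D, G; BH→ADG adds A; ABD→FGH adds F → {A, B, D, F, G, H}.
{A, B, D}⁺: ABD→FGH adds F, G, H → {A, B, D, F, G, H}. Minimal: {B, D}⁺ = {B, D}; {A, D}⁺ = {A, D}; {A, B}⁺ = {A, B} — none reach the full schema.
Any other superkey contains one of these as a subset, so there are no further candidate keys.

{H}, {A, B, D}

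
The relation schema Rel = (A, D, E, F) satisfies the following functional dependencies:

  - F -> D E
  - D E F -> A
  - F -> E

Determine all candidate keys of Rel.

{F}

Attribute F never appears on the right-hand side of any dependency, so F must belong to every candidate key.
{F}⁺ = {A, D, E, F}, which is all of the schema, so {F} is the only candidate key.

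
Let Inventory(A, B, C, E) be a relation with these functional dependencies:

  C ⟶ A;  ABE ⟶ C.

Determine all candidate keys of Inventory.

{A, B, E}, {B, C, E}

Attributes B, E never appear on any right-hand side, so every candidate key must contain {B, E}.
{B, E}⁺ = {B, E}, which is not all of the schema, so we must add further attributes.
{A, B, E}⁺: ABE→C adds C → {A, B, C, E}. Minimal: {B, E}⁺ = {B, E}; {A, E}⁺ = {A, E}; {A, B}⁺ = {A, B} — none reach the full schema.
{B, C, E}⁺: C→A adds A → {A, B, C, E}. Minimal: {C, E}⁺ = {A, C, E}; {B, E}⁺ = {B, E}; {B, C}⁺ = {A, B, C} — none reach the full schema.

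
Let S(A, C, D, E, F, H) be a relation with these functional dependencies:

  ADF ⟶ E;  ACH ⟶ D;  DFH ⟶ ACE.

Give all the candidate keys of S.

{D, F, H}⁺: DFH→ACE adds A, C, E → {A, C, D, E, F, H}. Minimal: {F, H}⁺ = {F, H}; {D, H}⁺ = {D, H}; {D, F}⁺ = {D, F} — none reach the full schema.
{A, C, F, H}⁺: ACH→D adds D; DFH→ACE adds E → {A, C, D, E, F, H}. Minimal: {C, F, H}⁺ = {C, F, H}; {A, F, H}⁺ = {A, F, H}; {A, C, H}⁺ = {A, C, D, H}; … — none reach the full schema.

DFH; ACFH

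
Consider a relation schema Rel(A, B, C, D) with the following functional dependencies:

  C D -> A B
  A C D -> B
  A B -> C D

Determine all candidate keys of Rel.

(A, B), (C, D)

{A, B}⁺: AB→CD adds C, D → {A, B, C, D}. Minimal: {B}⁺ = {B}; {A}⁺ = {A} — none reach the full schema.
{C, D}⁺: CD→AB adds A, B → {A, B, C, D}. Minimal: {D}⁺ = {D}; {C}⁺ = {C} — none reach the full schema.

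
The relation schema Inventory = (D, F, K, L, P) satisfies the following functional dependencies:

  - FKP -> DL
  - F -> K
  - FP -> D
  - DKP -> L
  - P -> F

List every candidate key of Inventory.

Attribute P never appears on the right-hand side of any dependency, so P must belong to every candidate key.
{P}⁺ = {D, F, K, L, P}, which is all of the schema, so {P} is the only candidate key.

P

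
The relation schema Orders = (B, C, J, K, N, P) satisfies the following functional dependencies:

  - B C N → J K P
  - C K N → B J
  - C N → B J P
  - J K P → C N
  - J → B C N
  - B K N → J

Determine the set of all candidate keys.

{J}⁺: J→BCN adds B, C, N; BCN→JKP adds K, P → {B, C, J, K, N, P}.
{C, N}⁺: CN→BJP adds B, J, P; BCN→JKP adds K → {B, C, J, K, N, P}. Minimal: {N}⁺ = {N}; {C}⁺ = {C} — none reach the full schema.
{B, K, N}⁺: BKN→J adds J; J→BCN adds C; BCN→JKP adds P → {B, C, J, K, N, P}. Minimal: {K, N}⁺ = {K, N}; {B, N}⁺ = {B, N}; {B, K}⁺ = {B, K} — none reach the full schema.

(J); (C, N); (B, K, N)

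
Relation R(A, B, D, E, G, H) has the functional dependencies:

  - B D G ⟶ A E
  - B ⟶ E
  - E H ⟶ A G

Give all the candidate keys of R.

BDH

Attributes B, D, H never appear on any right-hand side, so every candidate key must contain {B, D, H}.
{B, D, H}⁺ = {A, B, D, E, G, H}, which is all of the schema, so {B, D, H} is the only candidate key.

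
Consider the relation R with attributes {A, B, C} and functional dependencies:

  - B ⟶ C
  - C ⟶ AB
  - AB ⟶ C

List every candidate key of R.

{B}, {C}

{B}⁺: B→C adds C; C→AB adds A → {A, B, C}.
{C}⁺: C→AB adds A, B → {A, B, C}.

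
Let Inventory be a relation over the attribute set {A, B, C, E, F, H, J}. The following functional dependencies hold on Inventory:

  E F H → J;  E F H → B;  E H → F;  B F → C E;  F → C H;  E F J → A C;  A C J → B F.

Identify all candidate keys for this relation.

{B, F}⁺: BF→CE adds C, E; F→CH adds H; EFH→J adds J; EFJ→AC adds A → {A, B, C, E, F, H, J}. Minimal: {F}⁺ = {C, F, H}; {B}⁺ = {B} — none reach the full schema.
{E, F}⁺: F→CH adds C, H; EFH→J adds J; EFH→B adds B; EFJ→AC adds A → {A, B, C, E, F, H, J}. Minimal: {F}⁺ = {C, F, H}; {E}⁺ = {E} — none reach the full schema.
{E, H}⁺: EH→F adds F; F→CH adds C; EFH→J adds J; EFH→B adds B; EFJ→AC adds A → {A, B, C, E, F, H, J}. Minimal: {H}⁺ = {H}; {E}⁺ = {E} — none reach the full schema.
{A, C, J}⁺: ACJ→BF adds B, F; BF→CE adds E; F→CH adds H → {A, B, C, E, F, H, J}. Minimal: {C, J}⁺ = {C, J}; {A, J}⁺ = {A, J}; {A, C}⁺ = {A, C} — none reach the full schema.
{A, F, J}⁺: F→CH adds C, H; ACJ→BF adds B; BF→CE adds E → {A, B, C, E, F, H, J}. Minimal: {F, J}⁺ = {C, F, H, J}; {A, J}⁺ = {A, J}; {A, F}⁺ = {A, C, F, H} — none reach the full schema.

(B, F), (E, F), (E, H), (A, C, J), (A, F, J)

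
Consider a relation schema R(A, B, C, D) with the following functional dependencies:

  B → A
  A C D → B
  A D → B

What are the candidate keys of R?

Attributes C, D never appear on any right-hand side, so every candidate key must contain {C, D}.
{C, D}⁺ = {C, D}, which is not all of the schema, so we must add further attributes.
{A, C, D}⁺: ACD→B adds B → {A, B, C, D}. Minimal: {C, D}⁺ = {C, D}; {A, D}⁺ = {A, B, D}; {A, C}⁺ = {A, C} — none reach the full schema.
{B, C, D}⁺: B→A adds A → {A, B, C, D}. Minimal: {C, D}⁺ = {C, D}; {B, D}⁺ = {A, B, D}; {B, C}⁺ = {A, B, C} — none reach the full schema.

(A, C, D), (B, C, D)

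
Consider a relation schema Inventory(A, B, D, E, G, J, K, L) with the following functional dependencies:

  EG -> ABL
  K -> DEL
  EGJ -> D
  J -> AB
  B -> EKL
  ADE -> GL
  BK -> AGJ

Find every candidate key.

{B}⁺: B→EKL adds E, K, L; BK→AGJ adds A, G, J; K→DEL adds D → {A, B, D, E, G, J, K, L}.
{J}⁺: J→AB adds A, B; B→EKL adds E, K, L; BK→AGJ adds G; K→DEL adds D → {A, B, D, E, G, J, K, L}.
{A, K}⁺: K→DEL adds D, E, L; ADE→GL adds G; EG→ABL adds B; BK→AGJ adds J → {A, B, D, E, G, J, K, L}. Minimal: {K}⁺ = {D, E, K, L}; {A}⁺ = {A} — none reach the full schema.
{E, G}⁺: EG→ABL adds A, B, L; B→EKL adds K; BK→AGJ adds J; K→DEL adds D → {A, B, D, E, G, J, K, L}. Minimal: {G}⁺ = {G}; {E}⁺ = {E} — none reach the full schema.
{G, K}⁺: K→DEL adds D, E, L; EG→ABL adds A, B; BK→AGJ adds J → {A, B, D, E, G, J, K, L}. Minimal: {K}⁺ = {D, E, K, L}; {G}⁺ = {G} — none reach the full schema.
{A, D, E}⁺: ADE→GL adds G, L; EG→ABL adds B; B→EKL adds K; BK→AGJ adds J → {A, B, D, E, G, J, K, L}. Minimal: {D, E}⁺ = {D, E}; {A, E}⁺ = {A, E}; {A, D}⁺ = {A, D} — none reach the full schema.

{B}, {J}, {A, K}, {E, G}, {G, K}, {A, D, E}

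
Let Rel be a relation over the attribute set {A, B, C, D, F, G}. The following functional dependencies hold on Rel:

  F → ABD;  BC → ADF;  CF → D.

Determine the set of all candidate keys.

{B, C, G}, {C, F, G}

{B, C, G}⁺: BC→ADF adds A, D, F → {A, B, C, D, F, G}.
{C, F, G}⁺: F→ABD adds A, B, D → {A, B, C, D, F, G}.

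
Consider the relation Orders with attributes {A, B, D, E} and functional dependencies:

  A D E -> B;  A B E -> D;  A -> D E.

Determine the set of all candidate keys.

{A}

Attribute A never appears on the right-hand side of any dependency, so A must belong to every candidate key.
{A}⁺ = {A, B, D, E}, which is all of the schema, so {A} is the only candidate key.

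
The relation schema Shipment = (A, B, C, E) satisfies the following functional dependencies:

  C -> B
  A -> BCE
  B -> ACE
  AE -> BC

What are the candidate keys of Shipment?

{A}⁺: A→BCE adds B, C, E → {A, B, C, E}.
{B}⁺: B→ACE adds A, C, E → {A, B, C, E}.
{C}⁺: C→B adds B; B→ACE adds A, E → {A, B, C, E}.
Any other superkey contains one of these as a subset, so there are no further candidate keys.

(A), (B), (C)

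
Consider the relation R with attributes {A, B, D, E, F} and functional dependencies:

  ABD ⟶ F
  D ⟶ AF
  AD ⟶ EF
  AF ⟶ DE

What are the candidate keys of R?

Attribute B never appears on the right-hand side of any dependency, so B must belong to every candidate key.
{B}⁺ = {B}, which is not all of the schema, so we must add further attributes.
{B, D}⁺: D→AF adds A, F; AD→EF adds E → {A, B, D, E, F}. Minimal: {D}⁺ = {A, D, E, F}; {B}⁺ = {B} — none reach the full schema.
{A, B, F}⁺: AF→DE adds D, E → {A, B, D, E, F}. Minimal: {B, F}⁺ = {B, F}; {A, F}⁺ = {A, D, E, F}; {A, B}⁺ = {A, B} — none reach the full schema.
Any other superkey contains one of these as a subset, so there are no further candidate keys.

{B, D}, {A, B, F}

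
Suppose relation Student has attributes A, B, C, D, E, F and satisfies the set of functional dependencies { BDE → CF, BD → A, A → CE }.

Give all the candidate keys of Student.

Attributes B, D never appear on any right-hand side, so every candidate key must contain {B, D}.
{B, D}⁺ = {A, B, C, D, E, F}, which is all of the schema, so {B, D} is the only candidate key.

{B, D}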